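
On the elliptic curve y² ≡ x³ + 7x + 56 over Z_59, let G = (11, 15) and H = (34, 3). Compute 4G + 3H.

First 4G:
Repeated addition: build up to 4G.
2G: tangent at (11, 15): λ = (3·11² + 7)/(2·15) ≡ 16/30. 30⁻¹ ≡ 2 (mod 59), so λ ≡ 16·2 ≡ 32.
  x = λ² - 11 - 11 = 1024 - 22 ≡ 58; y = λ·(11 - 58) - 15 ≡ 15. → (58, 15)
3G: (58, 15) + (11, 15). λ = (15 - 15)/(11 - 58) ≡ 0/12 mod 59. 12⁻¹ ≡ 5 (mod 59), so λ ≡ 0.
  x = λ² - 58 - 11 = 0 - 69 ≡ 49; y = λ·(58 - 49) - 15 ≡ 44. → (49, 44)
4G: (49, 44) + (11, 15). λ = (15 - 44)/(11 - 49) ≡ 30/21 mod 59. 21⁻¹ ≡ 45 (mod 59), so λ ≡ 52.
  x = λ² - 49 - 11 = 2704 - 60 ≡ 48; y = λ·(49 - 48) - 44 ≡ 8. → (48, 8)
4G = (48, 8).
Next 3H:
Repeated addition: build up to 3H.
2H: tangent at (34, 3): λ = (3·34² + 7)/(2·3) ≡ 53/6. 6⁻¹ ≡ 10 (mod 59), so λ ≡ 53·10 ≡ 58.
  x = λ² - 34 - 34 = 3364 - 68 ≡ 51; y = λ·(34 - 51) - 3 ≡ 14. → (51, 14)
3H: (51, 14) + (34, 3). λ = (3 - 14)/(34 - 51) ≡ 48/42 mod 59. 42⁻¹ ≡ 52 (mod 59), so λ ≡ 18.
  x = λ² - 51 - 34 = 324 - 85 ≡ 3; y = λ·(51 - 3) - 14 ≡ 24. → (3, 24)
3H = (3, 24).
Finally 4G + 3H:
(48, 8) + (3, 24). λ = (24 - 8)/(3 - 48) ≡ 16/14 mod 59. 14⁻¹ ≡ 38 (mod 59) since 14·38 = 532 ≡ 1, so λ ≡ 18.
  x = λ² - 48 - 3 = 324 - 51 ≡ 37; y = λ·(48 - 37) - 8 ≡ 13. → (37, 13)

(37, 13)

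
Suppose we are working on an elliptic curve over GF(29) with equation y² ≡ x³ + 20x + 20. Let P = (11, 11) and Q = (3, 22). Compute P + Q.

(11, 11) + (3, 22). λ = (22 - 11)/(3 - 11) ≡ 11/21 mod 29. 21⁻¹ ≡ 18 (mod 29) since 21·18 = 378 ≡ 1, so λ ≡ 24.
  x = λ² - 11 - 3 = 576 - 14 ≡ 11; y = λ·(11 - 11) - 11 ≡ 18. → (11, 18)

(11, 18)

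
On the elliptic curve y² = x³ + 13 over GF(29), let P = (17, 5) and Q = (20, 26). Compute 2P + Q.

(25, 6)

First 2P:
Repeated addition: build up to 2P.
2P: tangent at (17, 5): λ = (3·17² + 0)/(2·5) ≡ 26/10. 10⁻¹ ≡ 3 (mod 29), so λ ≡ 26·3 ≡ 20.
  x = λ² - 17 - 17 = 400 - 34 ≡ 18; y = λ·(17 - 18) - 5 ≡ 4. → (18, 4)
2P = (18, 4).
Finally 2P + Q:
(18, 4) + (20, 26). λ = (26 - 4)/(20 - 18) ≡ 22/2 mod 29. 2⁻¹ ≡ 15 (mod 29), so λ ≡ 11.
  x = λ² - 18 - 20 = 121 - 38 ≡ 25; y = λ·(18 - 25) - 4 ≡ 6. → (25, 6)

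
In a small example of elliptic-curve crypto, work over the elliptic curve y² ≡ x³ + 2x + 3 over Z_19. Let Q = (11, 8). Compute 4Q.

Repeated addition: build up to 4Q.
2Q: tangent at (11, 8): λ = (3·11² + 2)/(2·8) ≡ 4/16. 16⁻¹ ≡ 6 (mod 19) since 16·6 = 96 ≡ 1, so λ ≡ 4·6 ≡ 5.
  x = λ² - 11 - 11 = 25 - 22 ≡ 3; y = λ·(11 - 3) - 8 ≡ 13. → (3, 13)
3Q: (3, 13) + (11, 8). λ = (8 - 13)/(11 - 3) ≡ 14/8 mod 19. 8⁻¹ ≡ 12 (mod 19), so λ ≡ 16.
  x = λ² - 3 - 11 = 256 - 14 ≡ 14; y = λ·(3 - 14) - 13 ≡ 1. → (14, 1)
4Q: (14, 1) + (11, 8). λ = (8 - 1)/(11 - 14) ≡ 7/16 mod 19. 16⁻¹ ≡ 6 (mod 19) since 16·6 = 96 ≡ 1, so λ ≡ 4.
  x = λ² - 14 - 11 = 16 - 25 ≡ 10; y = λ·(14 - 10) - 1 ≡ 15. → (10, 15)

(10, 15)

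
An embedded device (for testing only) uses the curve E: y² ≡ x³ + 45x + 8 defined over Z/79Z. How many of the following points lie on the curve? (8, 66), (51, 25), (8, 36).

1

(8, 66): 66² ≡ 11, rhs ≡ 11 → on.
(51, 25): 25² ≡ 72, rhs ≡ 22 → off.
(8, 36): 36² ≡ 32, rhs ≡ 11 → off.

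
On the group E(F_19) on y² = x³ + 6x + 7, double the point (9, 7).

(8, 4)

tangent at (9, 7): λ = (3·9² + 6)/(2·7) ≡ 2/14. 14⁻¹ ≡ 15 (mod 19) since 14·15 = 210 ≡ 1, so λ ≡ 2·15 ≡ 11.
  x = λ² - 9 - 9 = 121 - 18 ≡ 8; y = λ·(9 - 8) - 7 ≡ 4. → (8, 4)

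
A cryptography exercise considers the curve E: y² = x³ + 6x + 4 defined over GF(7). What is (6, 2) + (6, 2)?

tangent at (6, 2): λ = (3·6² + 6)/(2·2) ≡ 2/4. 4⁻¹ ≡ 2 (mod 7), so λ ≡ 2·2 ≡ 4.
  x = λ² - 6 - 6 = 16 - 12 ≡ 4; y = λ·(6 - 4) - 2 ≡ 6. → (4, 6)

(4, 6)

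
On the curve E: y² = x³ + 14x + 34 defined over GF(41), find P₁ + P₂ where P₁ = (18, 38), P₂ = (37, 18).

(18, 38) + (37, 18). λ = (18 - 38)/(37 - 18) ≡ 21/19 mod 41. 19⁻¹ ≡ 13 (mod 41), so λ ≡ 27.
  x = λ² - 18 - 37 = 729 - 55 ≡ 18; y = λ·(18 - 18) - 38 ≡ 3. → (18, 3)

(18, 3)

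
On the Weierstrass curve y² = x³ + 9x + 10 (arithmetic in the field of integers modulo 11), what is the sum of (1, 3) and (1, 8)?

The two points share x = 1 and their y-coordinates satisfy 3 + 8 ≡ 0 (mod 11), so they are inverses. Their sum is O.

O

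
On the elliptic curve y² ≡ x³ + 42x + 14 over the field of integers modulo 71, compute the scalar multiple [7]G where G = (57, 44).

(12, 51)

Double-and-add on 7 = (111)₂. Start with G = (57, 44) for the leading 1-bit.
double: tangent at (57, 44): λ = (3·57² + 42)/(2·44) ≡ 62/17. 17⁻¹ ≡ 46 (mod 71) since 17·46 = 782 ≡ 1, so λ ≡ 62·46 ≡ 12.
  x = λ² - 57 - 57 = 144 - 114 ≡ 30; y = λ·(57 - 30) - 44 ≡ 67. → (30, 67)
add G: (30, 67) + (57, 44). λ = (44 - 67)/(57 - 30) ≡ 48/27 mod 71. 27⁻¹ ≡ 50 (mod 71), so λ ≡ 57.
  x = λ² - 30 - 57 = 3249 - 87 ≡ 38; y = λ·(30 - 38) - 67 ≡ 45. → (38, 45)
double: tangent at (38, 45): λ = (3·38² + 42)/(2·45) ≡ 43/19. 19⁻¹ ≡ 15 (mod 71) since 19·15 = 285 ≡ 1, so λ ≡ 43·15 ≡ 6.
  x = λ² - 38 - 38 = 36 - 76 ≡ 31; y = λ·(38 - 31) - 45 ≡ 68. → (31, 68)
add G: (31, 68) + (57, 44). λ = (44 - 68)/(57 - 31) ≡ 47/26 mod 71. 26⁻¹ ≡ 41 (mod 71) since 26·41 = 1066 ≡ 1, so λ ≡ 10.
  x = λ² - 31 - 57 = 100 - 88 ≡ 12; y = λ·(31 - 12) - 68 ≡ 51. → (12, 51)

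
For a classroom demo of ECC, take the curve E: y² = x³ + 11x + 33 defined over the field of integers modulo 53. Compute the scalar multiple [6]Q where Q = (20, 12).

(19, 30)

Repeated addition: build up to 6Q.
2Q: tangent at (20, 12): λ = (3·20² + 11)/(2·12) ≡ 45/24. 24⁻¹ ≡ 42 (mod 53) since 24·42 = 1008 ≡ 1, so λ ≡ 45·42 ≡ 35.
  x = λ² - 20 - 20 = 1225 - 40 ≡ 19; y = λ·(20 - 19) - 12 ≡ 23. → (19, 23)
3Q: (19, 23) + (20, 12). λ = (12 - 23)/(20 - 19) ≡ 42/1 mod 53. 1⁻¹ ≡ 1 (mod 53), so λ ≡ 42.
  x = λ² - 19 - 20 = 1764 - 39 ≡ 29; y = λ·(19 - 29) - 23 ≡ 34. → (29, 34)
4Q: (29, 34) + (20, 12). λ = (12 - 34)/(20 - 29) ≡ 31/44 mod 53. 44⁻¹ ≡ 47 (mod 53), so λ ≡ 26.
  x = λ² - 29 - 20 = 676 - 49 ≡ 44; y = λ·(29 - 44) - 34 ≡ 0. → (44, 0)
5Q: (44, 0) + (20, 12). λ = (12 - 0)/(20 - 44) ≡ 12/29 mod 53. 29⁻¹ ≡ 11 (mod 53) since 29·11 = 319 ≡ 1, so λ ≡ 26.
  x = λ² - 44 - 20 = 676 - 64 ≡ 29; y = λ·(44 - 29) - 0 ≡ 19. → (29, 19)
6Q: (29, 19) + (20, 12). λ = (12 - 19)/(20 - 29) ≡ 46/44 mod 53. 44⁻¹ ≡ 47 (mod 53), so λ ≡ 42.
  x = λ² - 29 - 20 = 1764 - 49 ≡ 19; y = λ·(29 - 19) - 19 ≡ 30. → (19, 30)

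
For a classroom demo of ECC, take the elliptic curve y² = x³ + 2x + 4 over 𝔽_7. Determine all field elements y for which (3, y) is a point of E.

3, 4

x³ + 2x + 4 = 37 ≡ 2 (mod 7).
Square roots of 2 mod 7: 3 and 4 (since 3² = 9 ≡ 2).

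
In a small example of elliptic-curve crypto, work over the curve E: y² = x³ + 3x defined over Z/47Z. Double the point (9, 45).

(16, 33)

tangent at (9, 45): λ = (3·9² + 3)/(2·45) ≡ 11/43. 43⁻¹ ≡ 35 (mod 47), so λ ≡ 11·35 ≡ 9.
  x = λ² - 9 - 9 = 81 - 18 ≡ 16; y = λ·(9 - 16) - 45 ≡ 33. → (16, 33)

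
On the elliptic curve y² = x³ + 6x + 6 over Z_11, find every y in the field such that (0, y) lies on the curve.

none

x³ + 6x + 6 = 6 ≡ 6 (mod 11).
6 is a non-residue mod 11; no y exists.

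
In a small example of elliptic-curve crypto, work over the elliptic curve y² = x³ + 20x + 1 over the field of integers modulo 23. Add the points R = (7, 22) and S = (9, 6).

(7, 22) + (9, 6). λ = (6 - 22)/(9 - 7) ≡ 7/2 mod 23. 2⁻¹ ≡ 12 (mod 23) since 2·12 = 24 ≡ 1, so λ ≡ 15.
  x = λ² - 7 - 9 = 225 - 16 ≡ 2; y = λ·(7 - 2) - 22 ≡ 7. → (2, 7)

(2, 7)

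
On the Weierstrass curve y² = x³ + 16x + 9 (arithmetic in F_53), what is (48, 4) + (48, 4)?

tangent at (48, 4): λ = (3·48² + 16)/(2·4) ≡ 38/8. 8⁻¹ ≡ 20 (mod 53), so λ ≡ 38·20 ≡ 18.
  x = λ² - 48 - 48 = 324 - 96 ≡ 16; y = λ·(48 - 16) - 4 ≡ 42. → (16, 42)

(16, 42)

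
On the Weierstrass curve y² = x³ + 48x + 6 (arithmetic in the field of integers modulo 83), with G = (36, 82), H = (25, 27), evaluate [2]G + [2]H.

(64, 28)

First 2G:
Repeated addition: build up to 2G.
2G: tangent at (36, 82): λ = (3·36² + 48)/(2·82) ≡ 35/81. 81⁻¹ ≡ 41 (mod 83), so λ ≡ 35·41 ≡ 24.
  x = λ² - 36 - 36 = 576 - 72 ≡ 6; y = λ·(36 - 6) - 82 ≡ 57. → (6, 57)
2G = (6, 57).
Next 2H:
Repeated addition: build up to 2H.
2H: tangent at (25, 27): λ = (3·25² + 48)/(2·27) ≡ 14/54. 54⁻¹ ≡ 20 (mod 83), so λ ≡ 14·20 ≡ 31.
  x = λ² - 25 - 25 = 961 - 50 ≡ 81; y = λ·(25 - 81) - 27 ≡ 63. → (81, 63)
2H = (81, 63).
Finally 2G + 2H:
(6, 57) + (81, 63). λ = (63 - 57)/(81 - 6) ≡ 6/75 mod 83. 75⁻¹ ≡ 31 (mod 83) since 75·31 = 2325 ≡ 1, so λ ≡ 20.
  x = λ² - 6 - 81 = 400 - 87 ≡ 64; y = λ·(6 - 64) - 57 ≡ 28. → (64, 28)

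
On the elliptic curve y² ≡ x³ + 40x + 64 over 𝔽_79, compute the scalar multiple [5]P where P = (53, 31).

Double-and-add on 5 = (101)₂. Start with P = (53, 31) for the leading 1-bit.
double: tangent at (53, 31): λ = (3·53² + 40)/(2·31) ≡ 14/62. 62⁻¹ ≡ 65 (mod 79), so λ ≡ 14·65 ≡ 41.
  x = λ² - 53 - 53 = 1681 - 106 ≡ 74; y = λ·(53 - 74) - 31 ≡ 56. → (74, 56)
double: tangent at (74, 56): λ = (3·74² + 40)/(2·56) ≡ 36/33. 33⁻¹ ≡ 12 (mod 79), so λ ≡ 36·12 ≡ 37.
  x = λ² - 74 - 74 = 1369 - 148 ≡ 36; y = λ·(74 - 36) - 56 ≡ 7. → (36, 7)
add P: (36, 7) + (53, 31). λ = (31 - 7)/(53 - 36) ≡ 24/17 mod 79. 17⁻¹ ≡ 14 (mod 79), so λ ≡ 20.
  x = λ² - 36 - 53 = 400 - 89 ≡ 74; y = λ·(36 - 74) - 7 ≡ 23. → (74, 23)

(74, 23)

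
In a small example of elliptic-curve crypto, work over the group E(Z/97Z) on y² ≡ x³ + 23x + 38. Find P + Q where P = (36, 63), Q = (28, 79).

(36, 63) + (28, 79). λ = (79 - 63)/(28 - 36) ≡ 16/89 mod 97. 89⁻¹ ≡ 12 (mod 97), so λ ≡ 95.
  x = λ² - 36 - 28 = 9025 - 64 ≡ 37; y = λ·(36 - 37) - 63 ≡ 36. → (37, 36)

(37, 36)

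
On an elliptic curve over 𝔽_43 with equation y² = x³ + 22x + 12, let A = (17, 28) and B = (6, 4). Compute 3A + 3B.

First 3A:
Repeated addition: build up to 3A.
2A: tangent at (17, 28): λ = (3·17² + 22)/(2·28) ≡ 29/13. 13⁻¹ ≡ 10 (mod 43) since 13·10 = 130 ≡ 1, so λ ≡ 29·10 ≡ 32.
  x = λ² - 17 - 17 = 1024 - 34 ≡ 1; y = λ·(17 - 1) - 28 ≡ 11. → (1, 11)
3A: (1, 11) + (17, 28). λ = (28 - 11)/(17 - 1) ≡ 17/16 mod 43. 16⁻¹ ≡ 35 (mod 43), so λ ≡ 36.
  x = λ² - 1 - 17 = 1296 - 18 ≡ 31; y = λ·(1 - 31) - 11 ≡ 27. → (31, 27)
3A = (31, 27).
Next 3B:
Repeated addition: build up to 3B.
2B: tangent at (6, 4): λ = (3·6² + 22)/(2·4) ≡ 1/8. 8⁻¹ ≡ 27 (mod 43), so λ ≡ 1·27 ≡ 27.
  x = λ² - 6 - 6 = 729 - 12 ≡ 29; y = λ·(6 - 29) - 4 ≡ 20. → (29, 20)
3B: (29, 20) + (6, 4). λ = (4 - 20)/(6 - 29) ≡ 27/20 mod 43. 20⁻¹ ≡ 28 (mod 43), so λ ≡ 25.
  x = λ² - 29 - 6 = 625 - 35 ≡ 31; y = λ·(29 - 31) - 20 ≡ 16. → (31, 16)
3B = (31, 16).
Finally 3A + 3B:
(31, 27) + (31, 16): same x and y₁ ≡ -y₂, so the sum is O.

O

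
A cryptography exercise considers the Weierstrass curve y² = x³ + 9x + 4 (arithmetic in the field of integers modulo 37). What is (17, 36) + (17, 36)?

(2, 17)

tangent at (17, 36): λ = (3·17² + 9)/(2·36) ≡ 25/35. 35⁻¹ ≡ 18 (mod 37), so λ ≡ 25·18 ≡ 6.
  x = λ² - 17 - 17 = 36 - 34 ≡ 2; y = λ·(17 - 2) - 36 ≡ 17. → (2, 17)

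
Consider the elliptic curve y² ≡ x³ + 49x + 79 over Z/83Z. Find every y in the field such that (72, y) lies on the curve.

x³ + 49x + 79 = 376855 ≡ 35 (mod 83).
35 is a non-residue mod 83; no y exists.

none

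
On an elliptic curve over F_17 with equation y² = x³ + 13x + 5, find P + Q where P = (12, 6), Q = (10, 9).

(12, 6) + (10, 9). λ = (9 - 6)/(10 - 12) ≡ 3/15 mod 17. 15⁻¹ ≡ 8 (mod 17), so λ ≡ 7.
  x = λ² - 12 - 10 = 49 - 22 ≡ 10; y = λ·(12 - 10) - 6 ≡ 8. → (10, 8)

(10, 8)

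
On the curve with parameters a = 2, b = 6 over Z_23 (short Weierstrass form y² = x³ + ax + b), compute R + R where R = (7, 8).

tangent at (7, 8): λ = (3·7² + 2)/(2·8) ≡ 11/16. 16⁻¹ ≡ 13 (mod 23), so λ ≡ 11·13 ≡ 5.
  x = λ² - 7 - 7 = 25 - 14 ≡ 11; y = λ·(7 - 11) - 8 ≡ 18. → (11, 18)

(11, 18)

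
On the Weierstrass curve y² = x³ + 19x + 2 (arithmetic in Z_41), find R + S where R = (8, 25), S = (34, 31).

(8, 25) + (34, 31). λ = (31 - 25)/(34 - 8) ≡ 6/26 mod 41. 26⁻¹ ≡ 30 (mod 41), so λ ≡ 16.
  x = λ² - 8 - 34 = 256 - 42 ≡ 9; y = λ·(8 - 9) - 25 ≡ 0. → (9, 0)

(9, 0)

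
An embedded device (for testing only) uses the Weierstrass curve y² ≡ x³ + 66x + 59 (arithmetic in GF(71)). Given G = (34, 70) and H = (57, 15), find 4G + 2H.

First 4G:
Double-and-add on 4 = (100)₂. Start with G = (34, 70) for the leading 1-bit.
double: tangent at (34, 70): λ = (3·34² + 66)/(2·70) ≡ 55/69. 69⁻¹ ≡ 35 (mod 71), so λ ≡ 55·35 ≡ 8.
  x = λ² - 34 - 34 = 64 - 68 ≡ 67; y = λ·(34 - 67) - 70 ≡ 21. → (67, 21)
double: tangent at (67, 21): λ = (3·67² + 66)/(2·21) ≡ 43/42. 42⁻¹ ≡ 22 (mod 71) since 42·22 = 924 ≡ 1, so λ ≡ 43·22 ≡ 23.
  x = λ² - 67 - 67 = 529 - 134 ≡ 40; y = λ·(67 - 40) - 21 ≡ 32. → (40, 32)
4G = (40, 32).
Next 2H:
Repeated addition: build up to 2H.
2H: tangent at (57, 15): λ = (3·57² + 66)/(2·15) ≡ 15/30. 30⁻¹ ≡ 45 (mod 71) since 30·45 = 1350 ≡ 1, so λ ≡ 15·45 ≡ 36.
  x = λ² - 57 - 57 = 1296 - 114 ≡ 46; y = λ·(57 - 46) - 15 ≡ 26. → (46, 26)
2H = (46, 26).
Finally 4G + 2H:
(40, 32) + (46, 26). λ = (26 - 32)/(46 - 40) ≡ 65/6 mod 71. 6⁻¹ ≡ 12 (mod 71) since 6·12 = 72 ≡ 1, so λ ≡ 70.
  x = λ² - 40 - 46 = 4900 - 86 ≡ 57; y = λ·(40 - 57) - 32 ≡ 56. → (57, 56)

(57, 56)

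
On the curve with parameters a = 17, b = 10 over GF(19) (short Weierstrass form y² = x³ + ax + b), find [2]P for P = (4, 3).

(17, 5)

tangent at (4, 3): λ = (3·4² + 17)/(2·3) ≡ 8/6. 6⁻¹ ≡ 16 (mod 19), so λ ≡ 8·16 ≡ 14.
  x = λ² - 4 - 4 = 196 - 8 ≡ 17; y = λ·(4 - 17) - 3 ≡ 5. → (17, 5)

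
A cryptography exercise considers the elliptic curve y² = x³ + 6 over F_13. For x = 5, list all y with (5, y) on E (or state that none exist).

x³ + 0x + 6 = 131 ≡ 1 (mod 13).
Square roots of 1 mod 13: 1 and 12 (since 1² = 1 ≡ 1).

1, 12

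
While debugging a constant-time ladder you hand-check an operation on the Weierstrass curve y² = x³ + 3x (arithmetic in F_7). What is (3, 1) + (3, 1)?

(2, 0)

tangent at (3, 1): λ = (3·3² + 3)/(2·1) ≡ 2/2. 2⁻¹ ≡ 4 (mod 7), so λ ≡ 2·4 ≡ 1.
  x = λ² - 3 - 3 = 1 - 6 ≡ 2; y = λ·(3 - 2) - 1 ≡ 0. → (2, 0)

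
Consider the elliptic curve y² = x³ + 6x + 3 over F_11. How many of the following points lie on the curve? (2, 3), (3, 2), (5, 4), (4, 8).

1

(2, 3): 3² ≡ 9, rhs ≡ 1 → off.
(3, 2): 2² ≡ 4, rhs ≡ 4 → on.
(5, 4): 4² ≡ 5, rhs ≡ 4 → off.
(4, 8): 8² ≡ 9, rhs ≡ 3 → off.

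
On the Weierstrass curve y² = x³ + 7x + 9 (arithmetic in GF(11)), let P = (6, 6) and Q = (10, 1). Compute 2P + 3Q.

(7, 4)

First 2P:
Repeated addition: build up to 2P.
2P: tangent at (6, 6): λ = (3·6² + 7)/(2·6) ≡ 5/1. 1⁻¹ ≡ 1 (mod 11) since 1·1 = 1 ≡ 1, so λ ≡ 5·1 ≡ 5.
  x = λ² - 6 - 6 = 25 - 12 ≡ 2; y = λ·(6 - 2) - 6 ≡ 3. → (2, 3)
2P = (2, 3).
Next 3Q:
Repeated addition: build up to 3Q.
2Q: tangent at (10, 1): λ = (3·10² + 7)/(2·1) ≡ 10/2. 2⁻¹ ≡ 6 (mod 11), so λ ≡ 10·6 ≡ 5.
  x = λ² - 10 - 10 = 25 - 20 ≡ 5; y = λ·(10 - 5) - 1 ≡ 2. → (5, 2)
3Q: (5, 2) + (10, 1). λ = (1 - 2)/(10 - 5) ≡ 10/5 mod 11. 5⁻¹ ≡ 9 (mod 11), so λ ≡ 2.
  x = λ² - 5 - 10 = 4 - 15 ≡ 0; y = λ·(5 - 0) - 2 ≡ 8. → (0, 8)
3Q = (0, 8).
Finally 2P + 3Q:
(2, 3) + (0, 8). λ = (8 - 3)/(0 - 2) ≡ 5/9 mod 11. 9⁻¹ ≡ 5 (mod 11), so λ ≡ 3.
  x = λ² - 2 - 0 = 9 - 2 ≡ 7; y = λ·(2 - 7) - 3 ≡ 4. → (7, 4)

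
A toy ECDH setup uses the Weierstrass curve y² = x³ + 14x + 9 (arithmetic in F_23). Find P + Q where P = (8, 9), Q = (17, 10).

(0, 20)

(8, 9) + (17, 10). λ = (10 - 9)/(17 - 8) ≡ 1/9 mod 23. 9⁻¹ ≡ 18 (mod 23) since 9·18 = 162 ≡ 1, so λ ≡ 18.
  x = λ² - 8 - 17 = 324 - 25 ≡ 0; y = λ·(8 - 0) - 9 ≡ 20. → (0, 20)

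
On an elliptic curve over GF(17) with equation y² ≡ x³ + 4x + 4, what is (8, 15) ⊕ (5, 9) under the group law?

(8, 2)

(8, 15) + (5, 9). λ = (9 - 15)/(5 - 8) ≡ 11/14 mod 17. 14⁻¹ ≡ 11 (mod 17), so λ ≡ 2.
  x = λ² - 8 - 5 = 4 - 13 ≡ 8; y = λ·(8 - 8) - 15 ≡ 2. → (8, 2)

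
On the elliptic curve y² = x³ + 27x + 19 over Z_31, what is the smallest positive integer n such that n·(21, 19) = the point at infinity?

5

2P: tangent at (21, 19): λ = (3·21² + 27)/(2·19) ≡ 17/7. 7⁻¹ ≡ 9 (mod 31) since 7·9 = 63 ≡ 1, so λ ≡ 17·9 ≡ 29.
  x = λ² - 21 - 21 = 841 - 42 ≡ 24; y = λ·(21 - 24) - 19 ≡ 18. → (24, 18)
3P: (24, 18) + (21, 19). λ = (19 - 18)/(21 - 24) ≡ 1/28 mod 31. 28⁻¹ ≡ 10 (mod 31) since 28·10 = 280 ≡ 1, so λ ≡ 10.
  x = λ² - 24 - 21 = 100 - 45 ≡ 24; y = λ·(24 - 24) - 18 ≡ 13. → (24, 13)
4P: (24, 13) + (21, 19). λ = (19 - 13)/(21 - 24) ≡ 6/28 mod 31. 28⁻¹ ≡ 10 (mod 31), so λ ≡ 29.
  x = λ² - 24 - 21 = 841 - 45 ≡ 21; y = λ·(24 - 21) - 13 ≡ 12. → (21, 12)
5P: (21, 12) + (21, 19): same x and y₁ ≡ -y₂, so the sum is the point at infinity.
5P = the point at infinity, so the order is 5.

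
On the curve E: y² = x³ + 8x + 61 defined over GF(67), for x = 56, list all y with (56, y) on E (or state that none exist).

7, 60

x³ + 8x + 61 = 176125 ≡ 49 (mod 67).
Square roots of 49 mod 67: 7 and 60 (since 7² = 49 ≡ 49).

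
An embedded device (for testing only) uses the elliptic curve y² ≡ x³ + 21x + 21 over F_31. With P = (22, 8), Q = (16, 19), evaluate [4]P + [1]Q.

(2, 3)

First 4P:
Repeated addition: build up to 4P.
2P: tangent at (22, 8): λ = (3·22² + 21)/(2·8) ≡ 16/16. 16⁻¹ ≡ 2 (mod 31), so λ ≡ 16·2 ≡ 1.
  x = λ² - 22 - 22 = 1 - 44 ≡ 19; y = λ·(22 - 19) - 8 ≡ 26. → (19, 26)
3P: (19, 26) + (22, 8). λ = (8 - 26)/(22 - 19) ≡ 13/3 mod 31. 3⁻¹ ≡ 21 (mod 31), so λ ≡ 25.
  x = λ² - 19 - 22 = 625 - 41 ≡ 26; y = λ·(19 - 26) - 26 ≡ 16. → (26, 16)
4P: (26, 16) + (22, 8). λ = (8 - 16)/(22 - 26) ≡ 23/27 mod 31. 27⁻¹ ≡ 23 (mod 31) since 27·23 = 621 ≡ 1, so λ ≡ 2.
  x = λ² - 26 - 22 = 4 - 48 ≡ 18; y = λ·(26 - 18) - 16 ≡ 0. → (18, 0)
4P = (18, 0).
Finally 4P + Q:
(18, 0) + (16, 19). λ = (19 - 0)/(16 - 18) ≡ 19/29 mod 31. 29⁻¹ ≡ 15 (mod 31), so λ ≡ 6.
  x = λ² - 18 - 16 = 36 - 34 ≡ 2; y = λ·(18 - 2) - 0 ≡ 3. → (2, 3)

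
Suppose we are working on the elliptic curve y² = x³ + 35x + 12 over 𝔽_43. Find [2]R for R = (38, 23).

tangent at (38, 23): λ = (3·38² + 35)/(2·23) ≡ 24/3. 3⁻¹ ≡ 29 (mod 43), so λ ≡ 24·29 ≡ 8.
  x = λ² - 38 - 38 = 64 - 76 ≡ 31; y = λ·(38 - 31) - 23 ≡ 33. → (31, 33)

(31, 33)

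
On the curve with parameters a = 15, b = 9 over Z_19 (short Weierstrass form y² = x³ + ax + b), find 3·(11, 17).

Write P = (11, 17).
Repeated addition: build up to 3P.
2P: tangent at (11, 17): λ = (3·11² + 15)/(2·17) ≡ 17/15. 15⁻¹ ≡ 14 (mod 19), so λ ≡ 17·14 ≡ 10.
  x = λ² - 11 - 11 = 100 - 22 ≡ 2; y = λ·(11 - 2) - 17 ≡ 16. → (2, 16)
3P: (2, 16) + (11, 17). λ = (17 - 16)/(11 - 2) ≡ 1/9 mod 19. 9⁻¹ ≡ 17 (mod 19), so λ ≡ 17.
  x = λ² - 2 - 11 = 289 - 13 ≡ 10; y = λ·(2 - 10) - 16 ≡ 0. → (10, 0)

(10, 0)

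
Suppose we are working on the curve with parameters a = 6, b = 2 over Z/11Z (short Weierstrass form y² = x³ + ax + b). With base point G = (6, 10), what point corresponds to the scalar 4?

Repeated addition: build up to 4G.
2G: tangent at (6, 10): λ = (3·6² + 6)/(2·10) ≡ 4/9. 9⁻¹ ≡ 5 (mod 11), so λ ≡ 4·5 ≡ 9.
  x = λ² - 6 - 6 = 81 - 12 ≡ 3; y = λ·(6 - 3) - 10 ≡ 6. → (3, 6)
3G: (3, 6) + (6, 10). λ = (10 - 6)/(6 - 3) ≡ 4/3 mod 11. 3⁻¹ ≡ 4 (mod 11) since 3·4 = 12 ≡ 1, so λ ≡ 5.
  x = λ² - 3 - 6 = 25 - 9 ≡ 5; y = λ·(3 - 5) - 6 ≡ 6. → (5, 6)
4G: (5, 6) + (6, 10). λ = (10 - 6)/(6 - 5) ≡ 4/1 mod 11. 1⁻¹ ≡ 1 (mod 11) since 1·1 = 1 ≡ 1, so λ ≡ 4.
  x = λ² - 5 - 6 = 16 - 11 ≡ 5; y = λ·(5 - 5) - 6 ≡ 5. → (5, 5)

(5, 5)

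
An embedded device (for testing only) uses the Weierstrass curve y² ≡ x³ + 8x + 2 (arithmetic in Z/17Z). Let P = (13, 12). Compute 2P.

tangent at (13, 12): λ = (3·13² + 8)/(2·12) ≡ 5/7. 7⁻¹ ≡ 5 (mod 17), so λ ≡ 5·5 ≡ 8.
  x = λ² - 13 - 13 = 64 - 26 ≡ 4; y = λ·(13 - 4) - 12 ≡ 9. → (4, 9)

(4, 9)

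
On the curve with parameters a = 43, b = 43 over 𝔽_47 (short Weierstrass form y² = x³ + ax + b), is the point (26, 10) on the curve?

no

y² = 10² ≡ 6; x³ + 43x + 43 = 18737 ≡ 31 (mod 47). 6 ≠ 31.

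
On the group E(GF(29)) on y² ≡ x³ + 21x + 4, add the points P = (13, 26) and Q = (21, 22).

(17, 5)

(13, 26) + (21, 22). λ = (22 - 26)/(21 - 13) ≡ 25/8 mod 29. 8⁻¹ ≡ 11 (mod 29), so λ ≡ 14.
  x = λ² - 13 - 21 = 196 - 34 ≡ 17; y = λ·(13 - 17) - 26 ≡ 5. → (17, 5)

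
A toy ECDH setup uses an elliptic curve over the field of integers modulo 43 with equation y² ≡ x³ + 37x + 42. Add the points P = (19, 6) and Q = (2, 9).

(19, 6) + (2, 9). λ = (9 - 6)/(2 - 19) ≡ 3/26 mod 43. 26⁻¹ ≡ 5 (mod 43) since 26·5 = 130 ≡ 1, so λ ≡ 15.
  x = λ² - 19 - 2 = 225 - 21 ≡ 32; y = λ·(19 - 32) - 6 ≡ 14. → (32, 14)

(32, 14)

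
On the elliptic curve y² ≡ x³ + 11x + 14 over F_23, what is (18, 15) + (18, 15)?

tangent at (18, 15): λ = (3·18² + 11)/(2·15) ≡ 17/7. 7⁻¹ ≡ 10 (mod 23) since 7·10 = 70 ≡ 1, so λ ≡ 17·10 ≡ 9.
  x = λ² - 18 - 18 = 81 - 36 ≡ 22; y = λ·(18 - 22) - 15 ≡ 18. → (22, 18)

(22, 18)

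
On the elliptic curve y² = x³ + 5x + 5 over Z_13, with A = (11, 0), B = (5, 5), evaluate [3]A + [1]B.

(6, 11)

First 3A:
Repeated addition: build up to 3A.
2A: (11, 0) + (11, 0): same x and y₁ ≡ -y₂, so the sum is the point at infinity.
3A: the point at infinity + (11, 0) = (11, 0) (identity).
3A = (11, 0).
Finally 3A + B:
(11, 0) + (5, 5). λ = (5 - 0)/(5 - 11) ≡ 5/7 mod 13. 7⁻¹ ≡ 2 (mod 13) since 7·2 = 14 ≡ 1, so λ ≡ 10.
  x = λ² - 11 - 5 = 100 - 16 ≡ 6; y = λ·(11 - 6) - 0 ≡ 11. → (6, 11)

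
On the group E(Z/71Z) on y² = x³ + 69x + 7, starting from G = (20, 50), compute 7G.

Repeated addition: build up to 7G.
2G: tangent at (20, 50): λ = (3·20² + 69)/(2·50) ≡ 62/29. 29⁻¹ ≡ 49 (mod 71) since 29·49 = 1421 ≡ 1, so λ ≡ 62·49 ≡ 56.
  x = λ² - 20 - 20 = 3136 - 40 ≡ 43; y = λ·(20 - 43) - 50 ≡ 11. → (43, 11)
3G: (43, 11) + (20, 50). λ = (50 - 11)/(20 - 43) ≡ 39/48 mod 71. 48⁻¹ ≡ 37 (mod 71), so λ ≡ 23.
  x = λ² - 43 - 20 = 529 - 63 ≡ 40; y = λ·(43 - 40) - 11 ≡ 58. → (40, 58)
4G: (40, 58) + (20, 50). λ = (50 - 58)/(20 - 40) ≡ 63/51 mod 71. 51⁻¹ ≡ 39 (mod 71) since 51·39 = 1989 ≡ 1, so λ ≡ 43.
  x = λ² - 40 - 20 = 1849 - 60 ≡ 14; y = λ·(40 - 14) - 58 ≡ 66. → (14, 66)
5G: (14, 66) + (20, 50). λ = (50 - 66)/(20 - 14) ≡ 55/6 mod 71. 6⁻¹ ≡ 12 (mod 71), so λ ≡ 21.
  x = λ² - 14 - 20 = 441 - 34 ≡ 52; y = λ·(14 - 52) - 66 ≡ 59. → (52, 59)
6G: (52, 59) + (20, 50). λ = (50 - 59)/(20 - 52) ≡ 62/39 mod 71. 39⁻¹ ≡ 51 (mod 71) since 39·51 = 1989 ≡ 1, so λ ≡ 38.
  x = λ² - 52 - 20 = 1444 - 72 ≡ 23; y = λ·(52 - 23) - 59 ≡ 49. → (23, 49)
7G: (23, 49) + (20, 50). λ = (50 - 49)/(20 - 23) ≡ 1/68 mod 71. 68⁻¹ ≡ 47 (mod 71), so λ ≡ 47.
  x = λ² - 23 - 20 = 2209 - 43 ≡ 36; y = λ·(23 - 36) - 49 ≡ 50. → (36, 50)

(36, 50)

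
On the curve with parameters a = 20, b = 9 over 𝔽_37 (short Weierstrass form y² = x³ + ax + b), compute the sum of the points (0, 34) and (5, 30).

(0, 34) + (5, 30). λ = (30 - 34)/(5 - 0) ≡ 33/5 mod 37. 5⁻¹ ≡ 15 (mod 37), so λ ≡ 14.
  x = λ² - 0 - 5 = 196 - 5 ≡ 6; y = λ·(0 - 6) - 34 ≡ 30. → (6, 30)

(6, 30)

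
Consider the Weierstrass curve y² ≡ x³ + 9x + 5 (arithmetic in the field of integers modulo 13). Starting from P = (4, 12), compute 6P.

(10, 4)

Repeated addition: build up to 6P.
2P: tangent at (4, 12): λ = (3·4² + 9)/(2·12) ≡ 5/11. 11⁻¹ ≡ 6 (mod 13) since 11·6 = 66 ≡ 1, so λ ≡ 5·6 ≡ 4.
  x = λ² - 4 - 4 = 16 - 8 ≡ 8; y = λ·(4 - 8) - 12 ≡ 11. → (8, 11)
3P: (8, 11) + (4, 12). λ = (12 - 11)/(4 - 8) ≡ 1/9 mod 13. 9⁻¹ ≡ 3 (mod 13) since 9·3 = 27 ≡ 1, so λ ≡ 3.
  x = λ² - 8 - 4 = 9 - 12 ≡ 10; y = λ·(8 - 10) - 11 ≡ 9. → (10, 9)
4P: (10, 9) + (4, 12). λ = (12 - 9)/(4 - 10) ≡ 3/7 mod 13. 7⁻¹ ≡ 2 (mod 13) since 7·2 = 14 ≡ 1, so λ ≡ 6.
  x = λ² - 10 - 4 = 36 - 14 ≡ 9; y = λ·(10 - 9) - 9 ≡ 10. → (9, 10)
5P: (9, 10) + (4, 12). λ = (12 - 10)/(4 - 9) ≡ 2/8 mod 13. 8⁻¹ ≡ 5 (mod 13) since 8·5 = 40 ≡ 1, so λ ≡ 10.
  x = λ² - 9 - 4 = 100 - 13 ≡ 9; y = λ·(9 - 9) - 10 ≡ 3. → (9, 3)
6P: (9, 3) + (4, 12). λ = (12 - 3)/(4 - 9) ≡ 9/8 mod 13. 8⁻¹ ≡ 5 (mod 13), so λ ≡ 6.
  x = λ² - 9 - 4 = 36 - 13 ≡ 10; y = λ·(9 - 10) - 3 ≡ 4. → (10, 4)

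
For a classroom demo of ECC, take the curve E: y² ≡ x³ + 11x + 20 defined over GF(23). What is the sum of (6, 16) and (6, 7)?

O

The two points share x = 6 and their y-coordinates satisfy 16 + 7 ≡ 0 (mod 23), so they are inverses. Their sum is O.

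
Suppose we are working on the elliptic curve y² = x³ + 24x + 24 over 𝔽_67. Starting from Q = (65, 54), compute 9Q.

(63, 47)

Repeated addition: build up to 9Q.
2Q: tangent at (65, 54): λ = (3·65² + 24)/(2·54) ≡ 36/41. 41⁻¹ ≡ 18 (mod 67), so λ ≡ 36·18 ≡ 45.
  x = λ² - 65 - 65 = 2025 - 130 ≡ 19; y = λ·(65 - 19) - 54 ≡ 6. → (19, 6)
3Q: (19, 6) + (65, 54). λ = (54 - 6)/(65 - 19) ≡ 48/46 mod 67. 46⁻¹ ≡ 51 (mod 67), so λ ≡ 36.
  x = λ² - 19 - 65 = 1296 - 84 ≡ 6; y = λ·(19 - 6) - 6 ≡ 60. → (6, 60)
4Q: (6, 60) + (65, 54). λ = (54 - 60)/(65 - 6) ≡ 61/59 mod 67. 59⁻¹ ≡ 25 (mod 67), so λ ≡ 51.
  x = λ² - 6 - 65 = 2601 - 71 ≡ 51; y = λ·(6 - 51) - 60 ≡ 57. → (51, 57)
5Q: (51, 57) + (65, 54). λ = (54 - 57)/(65 - 51) ≡ 64/14 mod 67. 14⁻¹ ≡ 24 (mod 67) since 14·24 = 336 ≡ 1, so λ ≡ 62.
  x = λ² - 51 - 65 = 3844 - 116 ≡ 43; y = λ·(51 - 43) - 57 ≡ 37. → (43, 37)
6Q: (43, 37) + (65, 54). λ = (54 - 37)/(65 - 43) ≡ 17/22 mod 67. 22⁻¹ ≡ 64 (mod 67), so λ ≡ 16.
  x = λ² - 43 - 65 = 256 - 108 ≡ 14; y = λ·(43 - 14) - 37 ≡ 25. → (14, 25)
7Q: (14, 25) + (65, 54). λ = (54 - 25)/(65 - 14) ≡ 29/51 mod 67. 51⁻¹ ≡ 46 (mod 67) since 51·46 = 2346 ≡ 1, so λ ≡ 61.
  x = λ² - 14 - 65 = 3721 - 79 ≡ 24; y = λ·(14 - 24) - 25 ≡ 35. → (24, 35)
8Q: (24, 35) + (65, 54). λ = (54 - 35)/(65 - 24) ≡ 19/41 mod 67. 41⁻¹ ≡ 18 (mod 67), so λ ≡ 7.
  x = λ² - 24 - 65 = 49 - 89 ≡ 27; y = λ·(24 - 27) - 35 ≡ 11. → (27, 11)
9Q: (27, 11) + (65, 54). λ = (54 - 11)/(65 - 27) ≡ 43/38 mod 67. 38⁻¹ ≡ 30 (mod 67), so λ ≡ 17.
  x = λ² - 27 - 65 = 289 - 92 ≡ 63; y = λ·(27 - 63) - 11 ≡ 47. → (63, 47)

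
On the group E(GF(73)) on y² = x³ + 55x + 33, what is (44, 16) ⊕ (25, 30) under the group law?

(28, 26)

(44, 16) + (25, 30). λ = (30 - 16)/(25 - 44) ≡ 14/54 mod 73. 54⁻¹ ≡ 23 (mod 73), so λ ≡ 30.
  x = λ² - 44 - 25 = 900 - 69 ≡ 28; y = λ·(44 - 28) - 16 ≡ 26. → (28, 26)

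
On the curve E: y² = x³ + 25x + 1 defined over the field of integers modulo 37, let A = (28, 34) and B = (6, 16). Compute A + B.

(0, 36)

(28, 34) + (6, 16). λ = (16 - 34)/(6 - 28) ≡ 19/15 mod 37. 15⁻¹ ≡ 5 (mod 37), so λ ≡ 21.
  x = λ² - 28 - 6 = 441 - 34 ≡ 0; y = λ·(28 - 0) - 34 ≡ 36. → (0, 36)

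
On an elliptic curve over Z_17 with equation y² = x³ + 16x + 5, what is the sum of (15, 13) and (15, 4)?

The two points share x = 15 and their y-coordinates satisfy 13 + 4 ≡ 0 (mod 17), so they are inverses. Their sum is O.

O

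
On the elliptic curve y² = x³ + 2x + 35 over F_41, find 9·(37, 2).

(36, 8)

Write Q = (37, 2).
Double-and-add on 9 = (1001)₂. Start with Q = (37, 2) for the leading 1-bit.
double: tangent at (37, 2): λ = (3·37² + 2)/(2·2) ≡ 9/4. 4⁻¹ ≡ 31 (mod 41) since 4·31 = 124 ≡ 1, so λ ≡ 9·31 ≡ 33.
  x = λ² - 37 - 37 = 1089 - 74 ≡ 31; y = λ·(37 - 31) - 2 ≡ 32. → (31, 32)
double: tangent at (31, 32): λ = (3·31² + 2)/(2·32) ≡ 15/23. 23⁻¹ ≡ 25 (mod 41), so λ ≡ 15·25 ≡ 6.
  x = λ² - 31 - 31 = 36 - 62 ≡ 15; y = λ·(31 - 15) - 32 ≡ 23. → (15, 23)
double: tangent at (15, 23): λ = (3·15² + 2)/(2·23) ≡ 21/5. 5⁻¹ ≡ 33 (mod 41), so λ ≡ 21·33 ≡ 37.
  x = λ² - 15 - 15 = 1369 - 30 ≡ 27; y = λ·(15 - 27) - 23 ≡ 25. → (27, 25)
add Q: (27, 25) + (37, 2). λ = (2 - 25)/(37 - 27) ≡ 18/10 mod 41. 10⁻¹ ≡ 37 (mod 41) since 10·37 = 370 ≡ 1, so λ ≡ 10.
  x = λ² - 27 - 37 = 100 - 64 ≡ 36; y = λ·(27 - 36) - 25 ≡ 8. → (36, 8)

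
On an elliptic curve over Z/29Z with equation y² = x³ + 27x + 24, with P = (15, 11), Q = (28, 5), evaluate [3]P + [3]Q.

First 3P:
Repeated addition: build up to 3P.
2P: tangent at (15, 11): λ = (3·15² + 27)/(2·11) ≡ 6/22. 22⁻¹ ≡ 4 (mod 29), so λ ≡ 6·4 ≡ 24.
  x = λ² - 15 - 15 = 576 - 30 ≡ 24; y = λ·(15 - 24) - 11 ≡ 5. → (24, 5)
3P: (24, 5) + (15, 11). λ = (11 - 5)/(15 - 24) ≡ 6/20 mod 29. 20⁻¹ ≡ 16 (mod 29), so λ ≡ 9.
  x = λ² - 24 - 15 = 81 - 39 ≡ 13; y = λ·(24 - 13) - 5 ≡ 7. → (13, 7)
3P = (13, 7).
Next 3Q:
Repeated addition: build up to 3Q.
2Q: tangent at (28, 5): λ = (3·28² + 27)/(2·5) ≡ 1/10. 10⁻¹ ≡ 3 (mod 29) since 10·3 = 30 ≡ 1, so λ ≡ 1·3 ≡ 3.
  x = λ² - 28 - 28 = 9 - 56 ≡ 11; y = λ·(28 - 11) - 5 ≡ 17. → (11, 17)
3Q: (11, 17) + (28, 5). λ = (5 - 17)/(28 - 11) ≡ 17/17 mod 29. 17⁻¹ ≡ 12 (mod 29) since 17·12 = 204 ≡ 1, so λ ≡ 1.
  x = λ² - 11 - 28 = 1 - 39 ≡ 20; y = λ·(11 - 20) - 17 ≡ 3. → (20, 3)
3Q = (20, 3).
Finally 3P + 3Q:
(13, 7) + (20, 3). λ = (3 - 7)/(20 - 13) ≡ 25/7 mod 29. 7⁻¹ ≡ 25 (mod 29), so λ ≡ 16.
  x = λ² - 13 - 20 = 256 - 33 ≡ 20; y = λ·(13 - 20) - 7 ≡ 26. → (20, 26)

(20, 26)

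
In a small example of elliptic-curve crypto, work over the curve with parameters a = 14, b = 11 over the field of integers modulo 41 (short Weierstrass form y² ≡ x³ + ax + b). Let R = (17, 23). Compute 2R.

(23, 35)

tangent at (17, 23): λ = (3·17² + 14)/(2·23) ≡ 20/5. 5⁻¹ ≡ 33 (mod 41) since 5·33 = 165 ≡ 1, so λ ≡ 20·33 ≡ 4.
  x = λ² - 17 - 17 = 16 - 34 ≡ 23; y = λ·(17 - 23) - 23 ≡ 35. → (23, 35)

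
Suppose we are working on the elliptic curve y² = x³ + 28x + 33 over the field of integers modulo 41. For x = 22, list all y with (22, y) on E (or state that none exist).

none

x³ + 28x + 33 = 11297 ≡ 22 (mod 41).
22 is a non-residue mod 41; no y exists.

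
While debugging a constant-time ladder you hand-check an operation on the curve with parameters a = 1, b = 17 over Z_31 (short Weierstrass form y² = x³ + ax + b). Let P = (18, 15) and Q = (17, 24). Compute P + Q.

(18, 15) + (17, 24). λ = (24 - 15)/(17 - 18) ≡ 9/30 mod 31. 30⁻¹ ≡ 30 (mod 31), so λ ≡ 22.
  x = λ² - 18 - 17 = 484 - 35 ≡ 15; y = λ·(18 - 15) - 15 ≡ 20. → (15, 20)

(15, 20)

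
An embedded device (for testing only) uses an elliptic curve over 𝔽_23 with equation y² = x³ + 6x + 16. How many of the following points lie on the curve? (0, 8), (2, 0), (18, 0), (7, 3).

(0, 8): 8² ≡ 18, rhs ≡ 16 → off.
(2, 0): 0² ≡ 0, rhs ≡ 13 → off.
(18, 0): 0² ≡ 0, rhs ≡ 22 → off.
(7, 3): 3² ≡ 9, rhs ≡ 10 → off.

0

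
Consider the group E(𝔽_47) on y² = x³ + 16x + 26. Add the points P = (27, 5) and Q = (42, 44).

(28, 30)

(27, 5) + (42, 44). λ = (44 - 5)/(42 - 27) ≡ 39/15 mod 47. 15⁻¹ ≡ 22 (mod 47), so λ ≡ 12.
  x = λ² - 27 - 42 = 144 - 69 ≡ 28; y = λ·(27 - 28) - 5 ≡ 30. → (28, 30)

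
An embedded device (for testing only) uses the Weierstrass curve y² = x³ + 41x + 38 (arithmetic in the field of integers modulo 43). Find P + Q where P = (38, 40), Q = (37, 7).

(38, 40) + (37, 7). λ = (7 - 40)/(37 - 38) ≡ 10/42 mod 43. 42⁻¹ ≡ 42 (mod 43), so λ ≡ 33.
  x = λ² - 38 - 37 = 1089 - 75 ≡ 25; y = λ·(38 - 25) - 40 ≡ 2. → (25, 2)

(25, 2)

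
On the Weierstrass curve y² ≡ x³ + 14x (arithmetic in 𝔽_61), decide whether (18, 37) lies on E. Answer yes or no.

y² = 37² ≡ 27; x³ + 14x + 0 = 6084 ≡ 45 (mod 61). 27 ≠ 45.

no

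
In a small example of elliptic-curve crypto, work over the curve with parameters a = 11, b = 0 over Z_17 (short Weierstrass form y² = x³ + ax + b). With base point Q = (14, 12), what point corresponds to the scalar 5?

Repeated addition: build up to 5Q.
2Q: tangent at (14, 12): λ = (3·14² + 11)/(2·12) ≡ 4/7. 7⁻¹ ≡ 5 (mod 17) since 7·5 = 35 ≡ 1, so λ ≡ 4·5 ≡ 3.
  x = λ² - 14 - 14 = 9 - 28 ≡ 15; y = λ·(14 - 15) - 12 ≡ 2. → (15, 2)
3Q: (15, 2) + (14, 12). λ = (12 - 2)/(14 - 15) ≡ 10/16 mod 17. 16⁻¹ ≡ 16 (mod 17), so λ ≡ 7.
  x = λ² - 15 - 14 = 49 - 29 ≡ 3; y = λ·(15 - 3) - 2 ≡ 14. → (3, 14)
4Q: (3, 14) + (14, 12). λ = (12 - 14)/(14 - 3) ≡ 15/11 mod 17. 11⁻¹ ≡ 14 (mod 17) since 11·14 = 154 ≡ 1, so λ ≡ 6.
  x = λ² - 3 - 14 = 36 - 17 ≡ 2; y = λ·(3 - 2) - 14 ≡ 9. → (2, 9)
5Q: (2, 9) + (14, 12). λ = (12 - 9)/(14 - 2) ≡ 3/12 mod 17. 12⁻¹ ≡ 10 (mod 17), so λ ≡ 13.
  x = λ² - 2 - 14 = 169 - 16 ≡ 0; y = λ·(2 - 0) - 9 ≡ 0. → (0, 0)

(0, 0)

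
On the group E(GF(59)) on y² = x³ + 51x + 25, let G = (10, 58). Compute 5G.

Repeated addition: build up to 5G.
2G: tangent at (10, 58): λ = (3·10² + 51)/(2·58) ≡ 56/57. 57⁻¹ ≡ 29 (mod 59) since 57·29 = 1653 ≡ 1, so λ ≡ 56·29 ≡ 31.
  x = λ² - 10 - 10 = 961 - 20 ≡ 56; y = λ·(10 - 56) - 58 ≡ 50. → (56, 50)
3G: (56, 50) + (10, 58). λ = (58 - 50)/(10 - 56) ≡ 8/13 mod 59. 13⁻¹ ≡ 50 (mod 59), so λ ≡ 46.
  x = λ² - 56 - 10 = 2116 - 66 ≡ 44; y = λ·(56 - 44) - 50 ≡ 30. → (44, 30)
4G: (44, 30) + (10, 58). λ = (58 - 30)/(10 - 44) ≡ 28/25 mod 59. 25⁻¹ ≡ 26 (mod 59) since 25·26 = 650 ≡ 1, so λ ≡ 20.
  x = λ² - 44 - 10 = 400 - 54 ≡ 51; y = λ·(44 - 51) - 30 ≡ 7. → (51, 7)
5G: (51, 7) + (10, 58). λ = (58 - 7)/(10 - 51) ≡ 51/18 mod 59. 18⁻¹ ≡ 23 (mod 59), so λ ≡ 52.
  x = λ² - 51 - 10 = 2704 - 61 ≡ 47; y = λ·(51 - 47) - 7 ≡ 24. → (47, 24)

(47, 24)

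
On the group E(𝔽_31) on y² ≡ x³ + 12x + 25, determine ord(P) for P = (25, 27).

11

2P: tangent at (25, 27): λ = (3·25² + 12)/(2·27) ≡ 27/23. 23⁻¹ ≡ 27 (mod 31) since 23·27 = 621 ≡ 1, so λ ≡ 27·27 ≡ 16.
  x = λ² - 25 - 25 = 256 - 50 ≡ 20; y = λ·(25 - 20) - 27 ≡ 22. → (20, 22)
3P: (20, 22) + (25, 27). λ = (27 - 22)/(25 - 20) ≡ 5/5 mod 31. 5⁻¹ ≡ 25 (mod 31) since 5·25 = 125 ≡ 1, so λ ≡ 1.
  x = λ² - 20 - 25 = 1 - 45 ≡ 18; y = λ·(20 - 18) - 22 ≡ 11. → (18, 11)
4P: (18, 11) + (25, 27). λ = (27 - 11)/(25 - 18) ≡ 16/7 mod 31. 7⁻¹ ≡ 9 (mod 31) since 7·9 = 63 ≡ 1, so λ ≡ 20.
  x = λ² - 18 - 25 = 400 - 43 ≡ 16; y = λ·(18 - 16) - 11 ≡ 29. → (16, 29)
5P: (16, 29) + (25, 27). λ = (27 - 29)/(25 - 16) ≡ 29/9 mod 31. 9⁻¹ ≡ 7 (mod 31), so λ ≡ 17.
  x = λ² - 16 - 25 = 289 - 41 ≡ 0; y = λ·(16 - 0) - 29 ≡ 26. → (0, 26)
6P: (0, 26) + (25, 27). λ = (27 - 26)/(25 - 0) ≡ 1/25 mod 31. 25⁻¹ ≡ 5 (mod 31), so λ ≡ 5.
  x = λ² - 0 - 25 = 25 - 25 ≡ 0; y = λ·(0 - 0) - 26 ≡ 5. → (0, 5)
7P: (0, 5) + (25, 27). λ = (27 - 5)/(25 - 0) ≡ 22/25 mod 31. 25⁻¹ ≡ 5 (mod 31) since 25·5 = 125 ≡ 1, so λ ≡ 17.
  x = λ² - 0 - 25 = 289 - 25 ≡ 16; y = λ·(0 - 16) - 5 ≡ 2. → (16, 2)
8P: (16, 2) + (25, 27). λ = (27 - 2)/(25 - 16) ≡ 25/9 mod 31. 9⁻¹ ≡ 7 (mod 31) since 9·7 = 63 ≡ 1, so λ ≡ 20.
  x = λ² - 16 - 25 = 400 - 41 ≡ 18; y = λ·(16 - 18) - 2 ≡ 20. → (18, 20)
9P: (18, 20) + (25, 27). λ = (27 - 20)/(25 - 18) ≡ 7/7 mod 31. 7⁻¹ ≡ 9 (mod 31), so λ ≡ 1.
  x = λ² - 18 - 25 = 1 - 43 ≡ 20; y = λ·(18 - 20) - 20 ≡ 9. → (20, 9)
10P: (20, 9) + (25, 27). λ = (27 - 9)/(25 - 20) ≡ 18/5 mod 31. 5⁻¹ ≡ 25 (mod 31) since 5·25 = 125 ≡ 1, so λ ≡ 16.
  x = λ² - 20 - 25 = 256 - 45 ≡ 25; y = λ·(20 - 25) - 9 ≡ 4. → (25, 4)
11P: (25, 4) + (25, 27): same x and y₁ ≡ -y₂, so the sum is ∞.
11P = ∞, so the order is 11.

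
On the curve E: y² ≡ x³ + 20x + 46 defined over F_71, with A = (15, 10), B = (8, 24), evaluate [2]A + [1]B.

(22, 22)

First 2A:
Repeated addition: build up to 2A.
2A: tangent at (15, 10): λ = (3·15² + 20)/(2·10) ≡ 56/20. 20⁻¹ ≡ 32 (mod 71) since 20·32 = 640 ≡ 1, so λ ≡ 56·32 ≡ 17.
  x = λ² - 15 - 15 = 289 - 30 ≡ 46; y = λ·(15 - 46) - 10 ≡ 31. → (46, 31)
2A = (46, 31).
Finally 2A + B:
(46, 31) + (8, 24). λ = (24 - 31)/(8 - 46) ≡ 64/33 mod 71. 33⁻¹ ≡ 28 (mod 71) since 33·28 = 924 ≡ 1, so λ ≡ 17.
  x = λ² - 46 - 8 = 289 - 54 ≡ 22; y = λ·(46 - 22) - 31 ≡ 22. → (22, 22)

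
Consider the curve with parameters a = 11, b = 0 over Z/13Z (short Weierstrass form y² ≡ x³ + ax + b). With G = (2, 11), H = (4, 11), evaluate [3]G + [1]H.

First 3G:
Repeated addition: build up to 3G.
2G: tangent at (2, 11): λ = (3·2² + 11)/(2·11) ≡ 10/9. 9⁻¹ ≡ 3 (mod 13), so λ ≡ 10·3 ≡ 4.
  x = λ² - 2 - 2 = 16 - 4 ≡ 12; y = λ·(2 - 12) - 11 ≡ 1. → (12, 1)
3G: (12, 1) + (2, 11). λ = (11 - 1)/(2 - 12) ≡ 10/3 mod 13. 3⁻¹ ≡ 9 (mod 13), so λ ≡ 12.
  x = λ² - 12 - 2 = 144 - 14 ≡ 0; y = λ·(12 - 0) - 1 ≡ 0. → (0, 0)
3G = (0, 0).
Finally 3G + H:
(0, 0) + (4, 11). λ = (11 - 0)/(4 - 0) ≡ 11/4 mod 13. 4⁻¹ ≡ 10 (mod 13), so λ ≡ 6.
  x = λ² - 0 - 4 = 36 - 4 ≡ 6; y = λ·(0 - 6) - 0 ≡ 3. → (6, 3)

(6, 3)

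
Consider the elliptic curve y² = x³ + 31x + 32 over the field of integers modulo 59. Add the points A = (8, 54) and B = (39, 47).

(1, 51)

(8, 54) + (39, 47). λ = (47 - 54)/(39 - 8) ≡ 52/31 mod 59. 31⁻¹ ≡ 40 (mod 59) since 31·40 = 1240 ≡ 1, so λ ≡ 15.
  x = λ² - 8 - 39 = 225 - 47 ≡ 1; y = λ·(8 - 1) - 54 ≡ 51. → (1, 51)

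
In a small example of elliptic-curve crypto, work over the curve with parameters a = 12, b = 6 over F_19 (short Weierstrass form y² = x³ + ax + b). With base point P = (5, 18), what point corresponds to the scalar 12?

Repeated addition: build up to 12P.
2P: tangent at (5, 18): λ = (3·5² + 12)/(2·18) ≡ 11/17. 17⁻¹ ≡ 9 (mod 19), so λ ≡ 11·9 ≡ 4.
  x = λ² - 5 - 5 = 16 - 10 ≡ 6; y = λ·(5 - 6) - 18 ≡ 16. → (6, 16)
3P: (6, 16) + (5, 18). λ = (18 - 16)/(5 - 6) ≡ 2/18 mod 19. 18⁻¹ ≡ 18 (mod 19), so λ ≡ 17.
  x = λ² - 6 - 5 = 289 - 11 ≡ 12; y = λ·(6 - 12) - 16 ≡ 15. → (12, 15)
4P: (12, 15) + (5, 18). λ = (18 - 15)/(5 - 12) ≡ 3/12 mod 19. 12⁻¹ ≡ 8 (mod 19) since 12·8 = 96 ≡ 1, so λ ≡ 5.
  x = λ² - 12 - 5 = 25 - 17 ≡ 8; y = λ·(12 - 8) - 15 ≡ 5. → (8, 5)
5P: (8, 5) + (5, 18). λ = (18 - 5)/(5 - 8) ≡ 13/16 mod 19. 16⁻¹ ≡ 6 (mod 19) since 16·6 = 96 ≡ 1, so λ ≡ 2.
  x = λ² - 8 - 5 = 4 - 13 ≡ 10; y = λ·(8 - 10) - 5 ≡ 10. → (10, 10)
6P: (10, 10) + (5, 18). λ = (18 - 10)/(5 - 10) ≡ 8/14 mod 19. 14⁻¹ ≡ 15 (mod 19), so λ ≡ 6.
  x = λ² - 10 - 5 = 36 - 15 ≡ 2; y = λ·(10 - 2) - 10 ≡ 0. → (2, 0)
7P: (2, 0) + (5, 18). λ = (18 - 0)/(5 - 2) ≡ 18/3 mod 19. 3⁻¹ ≡ 13 (mod 19) since 3·13 = 39 ≡ 1, so λ ≡ 6.
  x = λ² - 2 - 5 = 36 - 7 ≡ 10; y = λ·(2 - 10) - 0 ≡ 9. → (10, 9)
8P: (10, 9) + (5, 18). λ = (18 - 9)/(5 - 10) ≡ 9/14 mod 19. 14⁻¹ ≡ 15 (mod 19), so λ ≡ 2.
  x = λ² - 10 - 5 = 4 - 15 ≡ 8; y = λ·(10 - 8) - 9 ≡ 14. → (8, 14)
9P: (8, 14) + (5, 18). λ = (18 - 14)/(5 - 8) ≡ 4/16 mod 19. 16⁻¹ ≡ 6 (mod 19), so λ ≡ 5.
  x = λ² - 8 - 5 = 25 - 13 ≡ 12; y = λ·(8 - 12) - 14 ≡ 4. → (12, 4)
10P: (12, 4) + (5, 18). λ = (18 - 4)/(5 - 12) ≡ 14/12 mod 19. 12⁻¹ ≡ 8 (mod 19) since 12·8 = 96 ≡ 1, so λ ≡ 17.
  x = λ² - 12 - 5 = 289 - 17 ≡ 6; y = λ·(12 - 6) - 4 ≡ 3. → (6, 3)
11P: (6, 3) + (5, 18). λ = (18 - 3)/(5 - 6) ≡ 15/18 mod 19. 18⁻¹ ≡ 18 (mod 19), so λ ≡ 4.
  x = λ² - 6 - 5 = 16 - 11 ≡ 5; y = λ·(6 - 5) - 3 ≡ 1. → (5, 1)
12P: (5, 1) + (5, 18): same x and y₁ ≡ -y₂, so the sum is the point at infinity.

O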